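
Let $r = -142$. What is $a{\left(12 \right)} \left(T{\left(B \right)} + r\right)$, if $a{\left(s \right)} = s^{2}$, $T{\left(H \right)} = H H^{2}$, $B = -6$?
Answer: $-51552$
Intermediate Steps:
$T{\left(H \right)} = H^{3}$
$a{\left(12 \right)} \left(T{\left(B \right)} + r\right) = 12^{2} \left(\left(-6\right)^{3} - 142\right) = 144 \left(-216 - 142\right) = 144 \left(-358\right) = -51552$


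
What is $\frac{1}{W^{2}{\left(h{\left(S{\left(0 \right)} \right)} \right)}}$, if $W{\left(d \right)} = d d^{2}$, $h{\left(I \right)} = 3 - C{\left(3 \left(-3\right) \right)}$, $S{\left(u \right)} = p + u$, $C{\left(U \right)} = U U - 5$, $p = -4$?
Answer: $\frac{1}{151334226289} \approx 6.6079 \cdot 10^{-12}$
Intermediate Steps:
$C{\left(U \right)} = -5 + U^{2}$ ($C{\left(U \right)} = U^{2} - 5 = -5 + U^{2}$)
$S{\left(u \right)} = -4 + u$
$h{\left(I \right)} = -73$ ($h{\left(I \right)} = 3 - \left(-5 + \left(3 \left(-3\right)\right)^{2}\right) = 3 - \left(-5 + \left(-9\right)^{2}\right) = 3 - \left(-5 + 81\right) = 3 - 76 = -73$)
$W{\left(d \right)} = d^{3}$
$\frac{1}{W^{2}{\left(h{\left(S{\left(0 \right)} \right)} \right)}} = \frac{1}{\left(\left(-73\right)^{3}\right)^{2}} = \frac{1}{\left(-389017\right)^{2}} = \frac{1}{151334226289}$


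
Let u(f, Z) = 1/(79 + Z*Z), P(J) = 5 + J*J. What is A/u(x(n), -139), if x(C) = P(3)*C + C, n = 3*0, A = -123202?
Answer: -2390118800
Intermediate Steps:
P(J) = 5 + J²
n = 0
x(C) = 15*C (x(C) = (5 + 3²)*C + C = (5 + 9)*C + C = 14*C + C = 15*C)
u(f, Z) = 1/(79 + Z²)
A/u(x(n), -139) = -123202/(1/(79 + (-139)²)) = -123202/(1/(79 + 19321)) = -123202/(1/19400) = -123202/1/19400 = -123202*19400 = -2390118800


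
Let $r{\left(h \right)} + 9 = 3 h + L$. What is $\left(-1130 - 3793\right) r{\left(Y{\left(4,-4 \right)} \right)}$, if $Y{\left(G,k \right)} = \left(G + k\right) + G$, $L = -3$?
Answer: $0$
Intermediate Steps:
$Y{\left(G,k \right)} = k + 2 G$
$r{\left(h \right)} = -12 + 3 h$ ($r{\left(h \right)} = -9 + \left(3 h - 3\right) = -9 + \left(-3 + 3 h\right) = -12 + 3 h$)
$\left(-1130 - 3793\right) r{\left(Y{\left(4,-4 \right)} \right)} = \left(-1130 - 3793\right) \left(-12 + 3 \left(-4 + 2 \cdot 4\right)\right) = \left(-1130 - 3793\right) \left(-12 + 3 \left(-4 + 8\right)\right) = - 4923 \left(-12 + 3 \cdot 4\right) = - 4923 \left(-12 + 12\right) = \left(-4923\right) 0 = 0$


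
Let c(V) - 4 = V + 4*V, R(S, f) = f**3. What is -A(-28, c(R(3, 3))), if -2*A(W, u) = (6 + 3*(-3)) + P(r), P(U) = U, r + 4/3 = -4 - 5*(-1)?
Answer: -5/3 ≈ -1.6667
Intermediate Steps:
r = -1/3 (r = -4/3 + (-4 - 5*(-1)) = -4/3 + (-4 + 5) = -4/3 + 1 = -1/3 ≈ -0.33333)
c(V) = 4 + 5*V (c(V) = 4 + (V + 4*V) = 4 + 5*V)
A(W, u) = 5/3 (A(W, u) = -((6 + 3*(-3)) - 1/3)/2 = -((6 - 9) - 1/3)/2 = -(-3 - 1/3)/2 = -1/2*(-10/3) = 5/3)
-A(-28, c(R(3, 3))) = -1*5/3 = -5/3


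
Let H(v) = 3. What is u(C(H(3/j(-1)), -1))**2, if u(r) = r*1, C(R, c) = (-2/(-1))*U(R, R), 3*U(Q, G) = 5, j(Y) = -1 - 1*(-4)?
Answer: 100/9 ≈ 11.111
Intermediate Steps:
j(Y) = 3 (j(Y) = -1 + 4 = 3)
U(Q, G) = 5/3 (U(Q, G) = (1/3)*5 = 5/3)
C(R, c) = 10/3 (C(R, c) = (-2/(-1))*(5/3) = -1*(-2)*(5/3) = 2*(5/3) = 10/3)
u(r) = r
u(C(H(3/j(-1)), -1))**2 = (10/3)**2 = 100/9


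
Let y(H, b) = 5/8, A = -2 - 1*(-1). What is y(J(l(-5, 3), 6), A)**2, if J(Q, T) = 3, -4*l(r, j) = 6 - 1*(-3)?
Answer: 25/64 ≈ 0.39063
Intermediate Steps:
l(r, j) = -9/4 (l(r, j) = -(6 - 1*(-3))/4 = -(6 + 3)/4 = -1/4*9 = -9/4)
A = -1 (A = -2 + 1 = -1)
y(H, b) = 5/8 (y(H, b) = 5*(1/8) = 5/8)
y(J(l(-5, 3), 6), A)**2 = (5/8)**2 = 25/64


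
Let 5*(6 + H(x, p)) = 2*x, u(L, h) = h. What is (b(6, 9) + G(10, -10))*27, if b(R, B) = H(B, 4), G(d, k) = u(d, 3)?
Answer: 81/5 ≈ 16.200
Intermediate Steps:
H(x, p) = -6 + 2*x/5 (H(x, p) = -6 + (2*x)/5 = -6 + 2*x/5)
G(d, k) = 3
b(R, B) = -6 + 2*B/5
(b(6, 9) + G(10, -10))*27 = ((-6 + (⅖)*9) + 3)*27 = ((-6 + 18/5) + 3)*27 = (-12/5 + 3)*27 = (⅗)*27 = 81/5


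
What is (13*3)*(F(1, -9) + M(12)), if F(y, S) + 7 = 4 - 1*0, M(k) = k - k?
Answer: -117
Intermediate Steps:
M(k) = 0
F(y, S) = -3 (F(y, S) = -7 + (4 - 1*0) = -7 + (4 + 0) = -7 + 4 = -3)
(13*3)*(F(1, -9) + M(12)) = (13*3)*(-3 + 0) = 39*(-3) = -117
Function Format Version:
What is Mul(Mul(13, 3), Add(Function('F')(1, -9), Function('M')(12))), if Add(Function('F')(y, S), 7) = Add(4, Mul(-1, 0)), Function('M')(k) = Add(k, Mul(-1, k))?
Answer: -117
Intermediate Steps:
Function('M')(k) = 0
Function('F')(y, S) = -3 (Function('F')(y, S) = Add(-7, Add(4, Mul(-1, 0))) = Add(-7, Add(4, 0)) = Add(-7, 4) = -3)
Mul(Mul(13, 3), Add(Function('F')(1, -9), Function('M')(12))) = Mul(Mul(13, 3), Add(-3, 0)) = Mul(39, -3) = -117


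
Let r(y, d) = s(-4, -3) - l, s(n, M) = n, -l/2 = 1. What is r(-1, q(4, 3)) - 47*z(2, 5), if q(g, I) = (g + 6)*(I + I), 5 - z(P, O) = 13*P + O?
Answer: 1220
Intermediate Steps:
z(P, O) = 5 - O - 13*P (z(P, O) = 5 - (13*P + O) = 5 - (O + 13*P) = 5 + (-O - 13*P) = 5 - O - 13*P)
l = -2 (l = -2*1 = -2)
q(g, I) = 2*I*(6 + g) (q(g, I) = (6 + g)*(2*I) = 2*I*(6 + g))
r(y, d) = -2 (r(y, d) = -4 - 1*(-2) = -4 + 2 = -2)
r(-1, q(4, 3)) - 47*z(2, 5) = -2 - 47*(5 - 1*5 - 13*2) = -2 - 47*(5 - 5 - 26) = -2 - 47*(-26) = -2 + 1222 = 1220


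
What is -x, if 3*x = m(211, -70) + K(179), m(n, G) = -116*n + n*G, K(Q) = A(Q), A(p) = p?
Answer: 39067/3 ≈ 13022.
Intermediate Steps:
K(Q) = Q
m(n, G) = -116*n + G*n
x = -39067/3 (x = (211*(-116 - 70) + 179)/3 = (211*(-186) + 179)/3 = (-39246 + 179)/3 = (⅓)*(-39067) = -39067/3 ≈ -13022.)
-x = -1*(-39067/3) = 39067/3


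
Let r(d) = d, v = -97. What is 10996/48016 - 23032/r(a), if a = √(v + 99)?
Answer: 2749/12004 - 11516*√2 ≈ -16286.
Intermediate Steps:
a = √2 (a = √(-97 + 99) = √2 ≈ 1.4142)
10996/48016 - 23032/r(a) = 10996/48016 - 23032*√2/2 = 10996*(1/48016) - 11516*√2 = 2749/12004 - 11516*√2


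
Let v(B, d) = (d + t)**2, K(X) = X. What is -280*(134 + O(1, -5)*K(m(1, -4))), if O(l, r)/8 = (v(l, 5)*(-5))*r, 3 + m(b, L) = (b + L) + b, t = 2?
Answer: 13682480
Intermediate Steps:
m(b, L) = -3 + L + 2*b (m(b, L) = -3 + ((b + L) + b) = -3 + ((L + b) + b) = -3 + (L + 2*b) = -3 + L + 2*b)
v(B, d) = (2 + d)**2 (v(B, d) = (d + 2)**2 = (2 + d)**2)
O(l, r) = -1960*r (O(l, r) = 8*(((2 + 5)**2*(-5))*r) = 8*((7**2*(-5))*r) = 8*((49*(-5))*r) = 8*(-245*r) = -1960*r)
-280*(134 + O(1, -5)*K(m(1, -4))) = -280*(134 + (-1960*(-5))*(-3 - 4 + 2*1)) = -280*(134 + 9800*(-3 - 4 + 2)) = -280*(134 + 9800*(-5)) = -280*(134 - 49000) = -280*(-48866) = 13682480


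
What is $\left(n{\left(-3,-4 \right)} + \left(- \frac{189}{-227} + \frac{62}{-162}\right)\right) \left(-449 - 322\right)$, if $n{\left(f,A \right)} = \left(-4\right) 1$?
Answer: $\frac{16775932}{6129} \approx 2737.1$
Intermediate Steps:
$n{\left(f,A \right)} = -4$
$\left(n{\left(-3,-4 \right)} + \left(- \frac{189}{-227} + \frac{62}{-162}\right)\right) \left(-449 - 322\right) = \left(-4 + \left(- \frac{189}{-227} + \frac{62}{-162}\right)\right) \left(-449 - 322\right) = \left(-4 + \left(\left(-189\right) \left(- \frac{1}{227}\right) + 62 \left(- \frac{1}{162}\right)\right)\right) \left(-771\right) = \left(-4 + \left(\frac{189}{227} - \frac{31}{81}\right)\right) \left(-771\right) = \left(-4 + \frac{8272}{18387}\right) \left(-771\right) = \left(- \frac{65276}{18387}\right) \left(-771\right) = \frac{16775932}{6129}$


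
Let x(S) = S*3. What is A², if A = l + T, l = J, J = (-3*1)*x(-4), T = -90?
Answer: 2916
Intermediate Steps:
x(S) = 3*S
J = 36 (J = (-3*1)*(3*(-4)) = -3*(-12) = 36)
l = 36
A = -54 (A = 36 - 90 = -54)
A² = (-54)² = 2916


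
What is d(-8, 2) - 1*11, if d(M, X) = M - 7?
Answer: -26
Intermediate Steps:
d(M, X) = -7 + M
d(-8, 2) - 1*11 = (-7 - 8) - 1*11 = -15 - 11 = -26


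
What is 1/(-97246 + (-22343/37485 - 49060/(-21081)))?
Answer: -263407095/25614830359931 ≈ -1.0283e-5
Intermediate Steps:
1/(-97246 + (-22343/37485 - 49060/(-21081))) = 1/(-97246 + (-22343*1/37485 - 49060*(-1/21081))) = 1/(-97246 + (-22343/37485 + 49060/21081)) = 1/(-97246 + 456000439/263407095) = 1/(-25614830359931/263407095) = -263407095/25614830359931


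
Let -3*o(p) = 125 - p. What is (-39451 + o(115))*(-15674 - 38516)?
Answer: 6414090970/3 ≈ 2.1380e+9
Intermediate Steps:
o(p) = -125/3 + p/3 (o(p) = -(125 - p)/3 = -125/3 + p/3)
(-39451 + o(115))*(-15674 - 38516) = (-39451 + (-125/3 + (⅓)*115))*(-15674 - 38516) = (-39451 + (-125/3 + 115/3))*(-54190) = (-39451 - 10/3)*(-54190) = -118363/3*(-54190) = 6414090970/3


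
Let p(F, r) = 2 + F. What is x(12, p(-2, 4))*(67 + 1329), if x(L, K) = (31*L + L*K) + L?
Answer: 536064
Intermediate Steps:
x(L, K) = 32*L + K*L (x(L, K) = (31*L + K*L) + L = 32*L + K*L)
x(12, p(-2, 4))*(67 + 1329) = (12*(32 + (2 - 2)))*(67 + 1329) = (12*(32 + 0))*1396 = (12*32)*1396 = 384*1396 = 536064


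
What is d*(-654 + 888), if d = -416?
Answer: -97344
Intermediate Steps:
d*(-654 + 888) = -416*(-654 + 888) = -416*234 = -97344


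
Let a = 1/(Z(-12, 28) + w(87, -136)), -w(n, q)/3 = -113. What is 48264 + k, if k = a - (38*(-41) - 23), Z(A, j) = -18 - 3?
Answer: 15850711/318 ≈ 49845.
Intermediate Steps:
w(n, q) = 339 (w(n, q) = -3*(-113) = 339)
Z(A, j) = -21
a = 1/318 (a = 1/(-21 + 339) = 1/318 ≈ 0.0031447)
k = 502759/318 (k = 1/318 - (38*(-41) - 23) = 1/318 - (-1558 - 23) = 1/318 - 1*(-1581) = 1/318 + 1581 = 502759/318 ≈ 1581.0)
48264 + k = 48264 + 502759/318 = 15850711/318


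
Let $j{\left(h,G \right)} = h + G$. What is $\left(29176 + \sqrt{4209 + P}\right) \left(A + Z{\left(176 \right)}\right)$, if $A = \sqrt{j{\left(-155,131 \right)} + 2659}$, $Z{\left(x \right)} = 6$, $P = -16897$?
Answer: $4 \left(6 + \sqrt{2635}\right) \left(7294 + i \sqrt{793}\right) \approx 1.6727 \cdot 10^{6} + 6458.0 i$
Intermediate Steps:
$j{\left(h,G \right)} = G + h$
$A = \sqrt{2635}$ ($A = \sqrt{\left(131 - 155\right) + 2659} = \sqrt{-24 + 2659} = \sqrt{2635} \approx 51.332$)
$\left(29176 + \sqrt{4209 + P}\right) \left(A + Z{\left(176 \right)}\right) = \left(29176 + \sqrt{4209 - 16897}\right) \left(\sqrt{2635} + 6\right) = \left(29176 + \sqrt{-12688}\right) \left(6 + \sqrt{2635}\right) = \left(29176 + 4 i \sqrt{793}\right) \left(6 + \sqrt{2635}\right) = \left(6 + \sqrt{2635}\right) \left(29176 + 4 i \sqrt{793}\right)$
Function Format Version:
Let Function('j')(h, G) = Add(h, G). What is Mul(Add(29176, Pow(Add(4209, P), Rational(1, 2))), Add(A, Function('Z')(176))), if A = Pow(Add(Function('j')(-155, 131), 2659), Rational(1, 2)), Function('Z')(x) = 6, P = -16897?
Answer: Mul(4, Add(6, Pow(2635, Rational(1, 2))), Add(7294, Mul(I, Pow(793, Rational(1, 2))))) ≈ Add(1.6727e+6, Mul(6458.0, I))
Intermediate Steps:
Function('j')(h, G) = Add(G, h)
A = Pow(2635, Rational(1, 2)) (A = Pow(Add(Add(131, -155), 2659), Rational(1, 2)) = Pow(Add(-24, 2659), Rational(1, 2)) = Pow(2635, Rational(1, 2)) ≈ 51.332)
Mul(Add(29176, Pow(Add(4209, P), Rational(1, 2))), Add(A, Function('Z')(176))) = Mul(Add(29176, Pow(Add(4209, -16897), Rational(1, 2))), Add(Pow(2635, Rational(1, 2)), 6)) = Mul(Add(29176, Pow(-12688, Rational(1, 2))), Add(6, Pow(2635, Rational(1, 2)))) = Mul(Add(29176, Mul(4, I, Pow(793, Rational(1, 2)))), Add(6, Pow(2635, Rational(1, 2)))) = Mul(Add(6, Pow(2635, Rational(1, 2))), Add(29176, Mul(4, I, Pow(793, Rational(1, 2)))))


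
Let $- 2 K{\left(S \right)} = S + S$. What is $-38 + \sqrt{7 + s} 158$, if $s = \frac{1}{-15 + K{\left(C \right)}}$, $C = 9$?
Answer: $-38 + \frac{79 \sqrt{1002}}{6} \approx 378.78$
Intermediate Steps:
$K{\left(S \right)} = - S$ ($K{\left(S \right)} = - \frac{S + S}{2} = - \frac{2 S}{2} = - S$)
$s = - \frac{1}{24}$ ($s = \frac{1}{-15 - 9} = \frac{1}{-24} = - \frac{1}{24} \approx -0.041667$)
$-38 + \sqrt{7 + s} 158 = -38 + \sqrt{7 - \frac{1}{24}} \cdot 158 = -38 + \sqrt{\frac{167}{24}} \cdot 158 = -38 + \frac{\sqrt{1002}}{12} \cdot 158 = -38 + \frac{79 \sqrt{1002}}{6}$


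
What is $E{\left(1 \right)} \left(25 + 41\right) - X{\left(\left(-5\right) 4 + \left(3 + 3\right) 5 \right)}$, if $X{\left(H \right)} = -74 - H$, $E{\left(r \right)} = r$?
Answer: $150$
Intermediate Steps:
$E{\left(1 \right)} \left(25 + 41\right) - X{\left(\left(-5\right) 4 + \left(3 + 3\right) 5 \right)} = 1 \left(25 + 41\right) - \left(-74 - \left(\left(-5\right) 4 + \left(3 + 3\right) 5\right)\right) = 1 \cdot 66 - \left(-74 - \left(-20 + 6 \cdot 5\right)\right) = 66 - \left(-74 - \left(-20 + 30\right)\right) = 66 - \left(-74 - 10\right) = 66 - -84 = 66 + 84 = 150$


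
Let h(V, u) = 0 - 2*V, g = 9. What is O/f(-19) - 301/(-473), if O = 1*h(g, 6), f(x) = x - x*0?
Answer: 331/209 ≈ 1.5837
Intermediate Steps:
h(V, u) = -2*V
f(x) = x (f(x) = x + 0 = x)
O = -18 (O = 1*(-2*9) = 1*(-18) = -18)
O/f(-19) - 301/(-473) = -18/(-19) - 301/(-473) = -18*(-1/19) - 301*(-1/473) = 18/19 + 7/11 = 331/209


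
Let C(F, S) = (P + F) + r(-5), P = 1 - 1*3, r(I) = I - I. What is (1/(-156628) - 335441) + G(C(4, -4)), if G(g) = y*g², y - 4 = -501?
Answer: -52850829413/156628 ≈ -3.3743e+5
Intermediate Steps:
r(I) = 0
y = -497 (y = 4 - 501 = -497)
P = -2 (P = 1 - 3 = -2)
C(F, S) = -2 + F (C(F, S) = (-2 + F) + 0 = -2 + F)
G(g) = -497*g²
(1/(-156628) - 335441) + G(C(4, -4)) = (1/(-156628) - 335441) - 497*(-2 + 4)² = (-1/156628 - 335441) - 497*2² = -52539452949/156628 - 497*4 = -52539452949/156628 - 1988 = -52850829413/156628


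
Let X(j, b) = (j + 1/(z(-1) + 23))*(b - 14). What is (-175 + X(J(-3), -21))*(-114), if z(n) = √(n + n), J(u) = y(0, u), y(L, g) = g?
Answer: 1443050/177 - 1330*I*√2/177 ≈ 8152.8 - 10.627*I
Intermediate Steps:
J(u) = u
z(n) = √2*√n (z(n) = √(2*n) = √2*√n)
X(j, b) = (-14 + b)*(j + 1/(23 + I*√2)) (X(j, b) = (j + 1/(√2*√(-1) + 23))*(b - 14) = (j + 1/(√2*I + 23))*(-14 + b) = (j + 1/(I*√2 + 23))*(-14 + b) = (j + 1/(23 + I*√2))*(-14 + b) = (-14 + b)*(j + 1/(23 + I*√2)))
(-175 + X(J(-3), -21))*(-114) = (-175 + (-322/531 - 14*(-3) + (23/531)*(-21) - 21*(-3) + 14*I*√2/531 - 1/531*I*(-21)*√2))*(-114) = (-175 + (-322/531 + 42 - 161/177 + 63 + 14*I*√2/531 + 7*I*√2/177))*(-114) = (-175 + (54950/531 + 35*I*√2/531))*(-114) = (-37975/531 + 35*I*√2/531)*(-114) = 1443050/177 - 1330*I*√2/177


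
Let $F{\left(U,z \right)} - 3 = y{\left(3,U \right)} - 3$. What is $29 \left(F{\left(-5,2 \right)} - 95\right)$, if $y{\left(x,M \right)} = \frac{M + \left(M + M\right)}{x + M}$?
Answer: $- \frac{5075}{2} \approx -2537.5$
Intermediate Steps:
$y{\left(x,M \right)} = \frac{3 M}{M + x}$ ($y{\left(x,M \right)} = \frac{M + 2 M}{M + x} = \frac{3 M}{M + x}$)
$F{\left(U,z \right)} = \frac{3 U}{3 + U}$ ($F{\left(U,z \right)} = 3 + \left(\frac{3 U}{U + 3} - 3\right) = 3 + \left(\frac{3 U}{3 + U} - 3\right) = 3 + \left(-3 + \frac{3 U}{3 + U}\right) = \frac{3 U}{3 + U}$)
$29 \left(F{\left(-5,2 \right)} - 95\right) = 29 \left(3 \left(-5\right) \frac{1}{3 - 5} - 95\right) = 29 \left(3 \left(-5\right) \frac{1}{-2} - 95\right) = 29 \left(3 \left(-5\right) \left(- \frac{1}{2}\right) - 95\right) = 29 \left(\frac{15}{2} - 95\right) = 29 \left(- \frac{175}{2}\right) = - \frac{5075}{2}$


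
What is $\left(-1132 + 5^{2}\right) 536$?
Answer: $-593352$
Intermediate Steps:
$\left(-1132 + 5^{2}\right) 536 = \left(-1132 + 25\right) 536 = \left(-1107\right) 536 = -593352$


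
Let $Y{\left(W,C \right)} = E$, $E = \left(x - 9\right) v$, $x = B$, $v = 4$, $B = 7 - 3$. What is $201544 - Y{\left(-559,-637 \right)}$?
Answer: $201564$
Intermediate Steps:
$B = 4$
$x = 4$
$E = -20$ ($E = \left(4 - 9\right) 4 = \left(-5\right) 4 = -20$)
$Y{\left(W,C \right)} = -20$
$201544 - Y{\left(-559,-637 \right)} = 201544 - -20 = 201544 + 20 = 201564$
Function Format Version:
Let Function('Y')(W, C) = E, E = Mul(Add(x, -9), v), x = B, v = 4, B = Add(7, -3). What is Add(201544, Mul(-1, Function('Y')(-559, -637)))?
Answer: 201564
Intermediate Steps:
B = 4
x = 4
E = -20 (E = Mul(Add(4, -9), 4) = Mul(-5, 4) = -20)
Function('Y')(W, C) = -20
Add(201544, Mul(-1, Function('Y')(-559, -637))) = Add(201544, Mul(-1, -20)) = Add(201544, 20) = 201564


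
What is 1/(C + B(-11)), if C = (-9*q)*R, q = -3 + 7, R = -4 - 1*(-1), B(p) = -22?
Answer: 1/86 ≈ 0.011628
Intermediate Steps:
R = -3 (R = -4 + 1 = -3)
q = 4
C = 108 (C = -9*4*(-3) = -36*(-3) = 108)
1/(C + B(-11)) = 1/(108 - 22) = 1/86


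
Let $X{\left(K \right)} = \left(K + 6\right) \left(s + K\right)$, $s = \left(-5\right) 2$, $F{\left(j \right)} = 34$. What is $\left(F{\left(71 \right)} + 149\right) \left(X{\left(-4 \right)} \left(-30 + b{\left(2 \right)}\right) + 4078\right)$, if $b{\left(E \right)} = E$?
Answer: $889746$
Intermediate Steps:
$s = -10$
$X{\left(K \right)} = \left(-10 + K\right) \left(6 + K\right)$ ($X{\left(K \right)} = \left(K + 6\right) \left(-10 + K\right) = \left(6 + K\right) \left(-10 + K\right) = \left(-10 + K\right) \left(6 + K\right)$)
$\left(F{\left(71 \right)} + 149\right) \left(X{\left(-4 \right)} \left(-30 + b{\left(2 \right)}\right) + 4078\right) = \left(34 + 149\right) \left(\left(-60 + \left(-4\right)^{2} - -16\right) \left(-30 + 2\right) + 4078\right) = 183 \left(\left(-60 + 16 + 16\right) \left(-28\right) + 4078\right) = 183 \left(\left(-28\right) \left(-28\right) + 4078\right) = 183 \left(784 + 4078\right) = 183 \cdot 4862 = 889746$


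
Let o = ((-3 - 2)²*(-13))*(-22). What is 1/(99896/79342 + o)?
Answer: 39671/283697598 ≈ 0.00013984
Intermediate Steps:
o = 7150 (o = ((-5)²*(-13))*(-22) = (25*(-13))*(-22) = -325*(-22) = 7150)
1/(99896/79342 + o) = 1/(99896/79342 + 7150) = 1/(99896*(1/79342) + 7150) = 1/(49948/39671 + 7150) = 1/(283697598/39671) = 39671/283697598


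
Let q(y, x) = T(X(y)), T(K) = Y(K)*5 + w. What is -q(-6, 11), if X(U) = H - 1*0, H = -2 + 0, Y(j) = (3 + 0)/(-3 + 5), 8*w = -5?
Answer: -55/8 ≈ -6.8750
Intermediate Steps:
w = -5/8 (w = (⅛)*(-5) = -5/8 ≈ -0.62500)
Y(j) = 3/2
H = -2
X(U) = -2 (X(U) = -2 - 1*0 = -2 + 0 = -2)
T(K) = 55/8 (T(K) = (3/2)*5 - 5/8 = 15/2 - 5/8 = 55/8)
q(y, x) = 55/8
-q(-6, 11) = -1*55/8 = -55/8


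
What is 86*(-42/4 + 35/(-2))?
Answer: -2408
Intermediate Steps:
86*(-42/4 + 35/(-2)) = 86*(-42*¼ + 35*(-½)) = 86*(-21/2 - 35/2) = 86*(-28) = -2408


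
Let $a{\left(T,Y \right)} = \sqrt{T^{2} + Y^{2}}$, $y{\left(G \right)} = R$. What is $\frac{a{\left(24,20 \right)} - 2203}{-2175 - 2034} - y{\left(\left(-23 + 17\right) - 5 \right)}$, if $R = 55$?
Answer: $- \frac{229292}{4209} - \frac{4 \sqrt{61}}{4209} \approx -54.484$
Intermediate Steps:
$y{\left(G \right)} = 55$
$\frac{a{\left(24,20 \right)} - 2203}{-2175 - 2034} - y{\left(\left(-23 + 17\right) - 5 \right)} = \frac{\sqrt{24^{2} + 20^{2}} - 2203}{-2175 - 2034} - 55 = \frac{\sqrt{576 + 400} - 2203}{-4209} - 55 = \left(\sqrt{976} - 2203\right) \left(- \frac{1}{4209}\right) - 55 = \left(4 \sqrt{61} - 2203\right) \left(- \frac{1}{4209}\right) - 55 = \left(-2203 + 4 \sqrt{61}\right) \left(- \frac{1}{4209}\right) - 55 = \left(\frac{2203}{4209} - \frac{4 \sqrt{61}}{4209}\right) - 55 = - \frac{229292}{4209} - \frac{4 \sqrt{61}}{4209}$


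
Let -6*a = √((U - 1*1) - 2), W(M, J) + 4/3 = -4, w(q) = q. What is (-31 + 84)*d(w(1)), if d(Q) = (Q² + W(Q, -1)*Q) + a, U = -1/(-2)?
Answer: -689/3 - 53*I*√10/12 ≈ -229.67 - 13.967*I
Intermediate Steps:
U = ½ (U = -1*(-½) = ½ ≈ 0.50000)
W(M, J) = -16/3 (W(M, J) = -4/3 - 4 = -16/3)
a = -I*√10/12 (a = -√((½ - 1*1) - 2)/6 = -√((½ - 1) - 2)/6 = -√(-½ - 2)/6 = -I*√10/12 ≈ -0.26352*I)
d(Q) = Q² - 16*Q/3 - I*√10/12 (d(Q) = (Q² - 16*Q/3) - I*√10/12 = Q² - 16*Q/3 - I*√10/12)
(-31 + 84)*d(w(1)) = (-31 + 84)*(1² - 16/3*1 - I*√10/12) = 53*(1 - 16/3 - I*√10/12) = 53*(-13/3 - I*√10/12) = -689/3 - 53*I*√10/12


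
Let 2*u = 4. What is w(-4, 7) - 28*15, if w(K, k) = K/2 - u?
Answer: -424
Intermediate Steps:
u = 2 (u = (½)*4 = 2)
w(K, k) = -2 + K/2 (w(K, k) = K/2 - 1*2 = K*(½) - 2 = K/2 - 2 = -2 + K/2)
w(-4, 7) - 28*15 = (-2 + (½)*(-4)) - 28*15 = (-2 - 2) - 420 = -4 - 420 = -424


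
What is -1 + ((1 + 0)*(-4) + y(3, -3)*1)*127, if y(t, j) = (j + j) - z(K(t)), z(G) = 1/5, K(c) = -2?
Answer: -6482/5 ≈ -1296.4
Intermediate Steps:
z(G) = ⅕ (z(G) = 1*(⅕) = ⅕)
y(t, j) = -⅕ + 2*j (y(t, j) = (j + j) - 1*⅕ = 2*j - ⅕ = -⅕ + 2*j)
-1 + ((1 + 0)*(-4) + y(3, -3)*1)*127 = -1 + ((1 + 0)*(-4) + (-⅕ + 2*(-3))*1)*127 = -1 + (1*(-4) + (-⅕ - 6)*1)*127 = -1 + (-4 - 31/5*1)*127 = -1 + (-4 - 31/5)*127 = -1 - 51/5*127 = -1 - 6477/5 = -6482/5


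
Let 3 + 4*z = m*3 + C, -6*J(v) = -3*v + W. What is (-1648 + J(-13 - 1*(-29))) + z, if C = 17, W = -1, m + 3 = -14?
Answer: -19789/12 ≈ -1649.1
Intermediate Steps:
m = -17 (m = -3 - 14 = -17)
J(v) = ⅙ + v/2 (J(v) = -(-3*v - 1)/6 = -(-1 - 3*v)/6 = ⅙ + v/2)
z = -37/4 (z = -¾ + (-17*3 + 17)/4 = -¾ + (-51 + 17)/4 = -¾ + (¼)*(-34) = -¾ - 17/2 = -37/4 ≈ -9.2500)
(-1648 + J(-13 - 1*(-29))) + z = (-1648 + (⅙ + (-13 - 1*(-29))/2)) - 37/4 = (-1648 + (⅙ + (-13 + 29)/2)) - 37/4 = (-1648 + (⅙ + (½)*16)) - 37/4 = (-1648 + (⅙ + 8)) - 37/4 = (-1648 + 49/6) - 37/4 = -9839/6 - 37/4 = -19789/12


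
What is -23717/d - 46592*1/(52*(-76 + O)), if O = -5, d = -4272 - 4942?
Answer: 10176821/746334 ≈ 13.636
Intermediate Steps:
d = -9214
-23717/d - 46592*1/(52*(-76 + O)) = -23717/(-9214) - 46592*1/(52*(-76 - 5)) = -23717*(-1/9214) - 46592/(52*(-81)) = 23717/9214 - 46592/(-4212) = 23717/9214 - 46592*(-1/4212) = 23717/9214 + 896/81 = 10176821/746334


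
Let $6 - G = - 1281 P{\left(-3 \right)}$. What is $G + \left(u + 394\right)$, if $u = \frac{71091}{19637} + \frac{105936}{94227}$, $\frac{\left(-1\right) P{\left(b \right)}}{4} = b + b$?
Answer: $\frac{19211876950715}{616778533} \approx 31149.0$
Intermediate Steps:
$P{\left(b \right)} = - 8 b$ ($P{\left(b \right)} = - 4 \left(b + b\right) = - 4 \cdot 2 b = - 8 b$)
$G = 30750$ ($G = 6 - - 1281 \left(\left(-8\right) \left(-3\right)\right) = 6 - \left(-1281\right) 24 = 6 - -30744 = 6 + 30744 = 30750$)
$u = \frac{2926318963}{616778533}$ ($u = 71091 \cdot \frac{1}{19637} + 105936 \cdot \frac{1}{94227} = \frac{71091}{19637} + \frac{35312}{31409} = \frac{2926318963}{616778533} \approx 4.7445$)
$G + \left(u + 394\right) = 30750 + \left(\frac{2926318963}{616778533} + 394\right) = 30750 + \frac{245937060965}{616778533} = \frac{19211876950715}{616778533}$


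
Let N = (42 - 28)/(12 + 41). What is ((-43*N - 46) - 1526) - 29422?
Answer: -1643284/53 ≈ -31005.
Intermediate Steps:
N = 14/53 ≈ 0.26415
((-43*N - 46) - 1526) - 29422 = ((-43*14/53 - 46) - 1526) - 29422 = ((-602/53 - 46) - 1526) - 29422 = (-3040/53 - 1526) - 29422 = -83918/53 - 29422 = -1643284/53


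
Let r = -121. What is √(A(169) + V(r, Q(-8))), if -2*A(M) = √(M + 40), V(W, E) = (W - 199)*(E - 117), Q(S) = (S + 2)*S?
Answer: √(88320 - 2*√209)/2 ≈ 148.57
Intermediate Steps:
Q(S) = S*(2 + S) (Q(S) = (2 + S)*S = S*(2 + S))
V(W, E) = (-199 + W)*(-117 + E)
A(M) = -√(40 + M)/2 (A(M) = -√(M + 40)/2 = -√(40 + M)/2)
√(A(169) + V(r, Q(-8))) = √(-√(40 + 169)/2 + (23283 - (-1592)*(2 - 8) - 117*(-121) - 8*(2 - 8)*(-121))) = √(-√209/2 + (23283 - (-1592)*(-6) + 14157 - 8*(-6)*(-121))) = √(-√209/2 + (23283 - 199*48 + 14157 + 48*(-121))) = √(-√209/2 + (23283 - 9552 + 14157 - 5808)) = √(-√209/2 + 22080) = √(22080 - √209/2)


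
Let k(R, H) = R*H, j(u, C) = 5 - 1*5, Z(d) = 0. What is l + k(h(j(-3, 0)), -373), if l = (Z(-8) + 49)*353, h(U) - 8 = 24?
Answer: 5361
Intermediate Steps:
j(u, C) = 0 (j(u, C) = 5 - 5 = 0)
h(U) = 32 (h(U) = 8 + 24 = 32)
l = 17297 (l = (0 + 49)*353 = 49*353 = 17297)
k(R, H) = H*R
l + k(h(j(-3, 0)), -373) = 17297 - 373*32 = 17297 - 11936 = 5361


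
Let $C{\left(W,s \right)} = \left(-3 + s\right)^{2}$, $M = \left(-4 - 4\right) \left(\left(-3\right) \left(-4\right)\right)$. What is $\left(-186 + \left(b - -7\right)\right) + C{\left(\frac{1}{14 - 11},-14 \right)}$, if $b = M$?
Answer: $14$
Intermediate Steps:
$M = -96$ ($M = \left(-8\right) 12 = -96$)
$b = -96$
$\left(-186 + \left(b - -7\right)\right) + C{\left(\frac{1}{14 - 11},-14 \right)} = \left(-186 - 89\right) + \left(-3 - 14\right)^{2} = \left(-186 + \left(-96 + 7\right)\right) + \left(-17\right)^{2} = \left(-186 - 89\right) + 289 = -275 + 289 = 14$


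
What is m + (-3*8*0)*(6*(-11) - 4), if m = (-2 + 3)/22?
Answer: 1/22 ≈ 0.045455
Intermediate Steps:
m = 1/22 (m = (1/22)*1 = 1/22 ≈ 0.045455)
m + (-3*8*0)*(6*(-11) - 4) = 1/22 + (-3*8*0)*(6*(-11) - 4) = 1/22 + (-24*0)*(-66 - 4) = 1/22 + 0*(-70) = 1/22 + 0 = 1/22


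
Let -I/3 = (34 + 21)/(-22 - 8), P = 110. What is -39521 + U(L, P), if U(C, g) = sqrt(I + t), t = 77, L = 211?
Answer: -39521 + sqrt(330)/2 ≈ -39512.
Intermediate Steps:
I = 11/2 (I = -3*(34 + 21)/(-22 - 8) = -165/(-30) = -165*(-1)/30 = -3*(-11/6) = 11/2 ≈ 5.5000)
U(C, g) = sqrt(330)/2 (U(C, g) = sqrt(11/2 + 77) = sqrt(165/2) = sqrt(330)/2)
-39521 + U(L, P) = -39521 + sqrt(330)/2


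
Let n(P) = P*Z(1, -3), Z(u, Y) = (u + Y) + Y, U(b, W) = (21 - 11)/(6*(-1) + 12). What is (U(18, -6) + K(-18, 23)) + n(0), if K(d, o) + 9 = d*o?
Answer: -1264/3 ≈ -421.33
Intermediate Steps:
U(b, W) = 5/3 (U(b, W) = 10/(-6 + 12) = 10/6 = 10*(⅙) = 5/3)
K(d, o) = -9 + d*o
Z(u, Y) = u + 2*Y (Z(u, Y) = (Y + u) + Y = u + 2*Y)
n(P) = -5*P (n(P) = P*(1 + 2*(-3)) = P*(1 - 6) = P*(-5) = -5*P)
(U(18, -6) + K(-18, 23)) + n(0) = (5/3 + (-9 - 18*23)) - 5*0 = (5/3 + (-9 - 414)) + 0 = (5/3 - 423) + 0 = -1264/3 + 0 = -1264/3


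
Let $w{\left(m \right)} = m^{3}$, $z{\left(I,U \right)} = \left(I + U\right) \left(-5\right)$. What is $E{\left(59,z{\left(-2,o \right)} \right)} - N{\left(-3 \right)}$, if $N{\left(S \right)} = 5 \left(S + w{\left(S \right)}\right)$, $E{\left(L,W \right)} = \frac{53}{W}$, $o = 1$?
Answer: $\frac{803}{5} \approx 160.6$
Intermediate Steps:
$z{\left(I,U \right)} = - 5 I - 5 U$
$N{\left(S \right)} = 5 S + 5 S^{3}$ ($N{\left(S \right)} = 5 \left(S + S^{3}\right) = 5 S + 5 S^{3}$)
$E{\left(59,z{\left(-2,o \right)} \right)} - N{\left(-3 \right)} = \frac{53}{\left(-5\right) \left(-2\right) - 5} - 5 \left(-3\right) \left(1 + \left(-3\right)^{2}\right) = \frac{53}{10 - 5} - 5 \left(-3\right) \left(1 + 9\right) = \frac{53}{5} - 5 \left(-3\right) 10 = 53 \cdot \frac{1}{5} - -150 = \frac{53}{5} + 150 = \frac{803}{5}$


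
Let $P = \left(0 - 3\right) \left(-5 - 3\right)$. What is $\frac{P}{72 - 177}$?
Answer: $- \frac{8}{35} \approx -0.22857$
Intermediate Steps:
$P = 24$ ($P = \left(-3\right) \left(-8\right) = 24$)
$\frac{P}{72 - 177} = \frac{24}{72 - 177} = \frac{24}{-105} = 24 \left(- \frac{1}{105}\right) = - \frac{8}{35}$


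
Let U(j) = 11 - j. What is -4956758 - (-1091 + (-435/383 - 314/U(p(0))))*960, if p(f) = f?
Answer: -16350248654/4213 ≈ -3.8809e+6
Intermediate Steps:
-4956758 - (-1091 + (-435/383 - 314/U(p(0))))*960 = -4956758 - (-1091 + (-435/383 - 314/(11 - 1*0)))*960 = -4956758 - (-1091 + (-435*1/383 - 314/(11 + 0)))*960 = -4956758 - (-1091 + (-435/383 - 314/11))*960 = -4956758 - (-1091 - 125047/4213)*960 = -4956758 - (-4721430)*960/4213 = -4956758 - 1*(-4532572800/4213) = -4956758 + 4532572800/4213 = -16350248654/4213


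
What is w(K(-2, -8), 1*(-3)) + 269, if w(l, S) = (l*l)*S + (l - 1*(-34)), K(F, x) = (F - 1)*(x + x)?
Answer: -6561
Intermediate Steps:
K(F, x) = 2*x*(-1 + F) (K(F, x) = (-1 + F)*(2*x) = 2*x*(-1 + F))
w(l, S) = 34 + l + S*l² (w(l, S) = l²*S + (l + 34) = S*l² + (34 + l) = 34 + l + S*l²)
w(K(-2, -8), 1*(-3)) + 269 = (34 + 2*(-8)*(-1 - 2) + (1*(-3))*(2*(-8)*(-1 - 2))²) + 269 = (34 + 2*(-8)*(-3) - 3*(2*(-8)*(-3))²) + 269 = (34 + 48 - 3*48²) + 269 = (34 + 48 - 3*2304) + 269 = (34 + 48 - 6912) + 269 = -6830 + 269 = -6561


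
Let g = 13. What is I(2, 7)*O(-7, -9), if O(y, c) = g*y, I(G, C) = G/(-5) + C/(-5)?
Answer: 819/5 ≈ 163.80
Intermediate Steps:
I(G, C) = -C/5 - G/5 (I(G, C) = G*(-⅕) + C*(-⅕) = -G/5 - C/5 = -C/5 - G/5)
O(y, c) = 13*y
I(2, 7)*O(-7, -9) = (-⅕*7 - ⅕*2)*(13*(-7)) = (-7/5 - ⅖)*(-91) = -9/5*(-91) = 819/5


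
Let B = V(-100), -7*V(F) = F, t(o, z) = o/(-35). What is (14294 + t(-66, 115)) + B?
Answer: 500856/35 ≈ 14310.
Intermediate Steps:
t(o, z) = -o/35 (t(o, z) = o*(-1/35) = -o/35)
V(F) = -F/7
B = 100/7 (B = -⅐*(-100) = 100/7 ≈ 14.286)
(14294 + t(-66, 115)) + B = (14294 - 1/35*(-66)) + 100/7 = (14294 + 66/35) + 100/7 = 500356/35 + 100/7 = 500856/35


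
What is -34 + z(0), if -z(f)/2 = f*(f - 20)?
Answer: -34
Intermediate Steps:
z(f) = -2*f*(-20 + f) (z(f) = -2*f*(f - 20) = -2*f*(-20 + f))
-34 + z(0) = -34 + 2*0*(20 - 1*0) = -34 + 2*0*(20 + 0) = -34 + 2*0*20 = -34 + 0 = -34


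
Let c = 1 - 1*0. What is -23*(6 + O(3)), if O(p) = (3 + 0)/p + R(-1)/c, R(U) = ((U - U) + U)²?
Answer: -184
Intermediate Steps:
R(U) = U² (R(U) = (0 + U)² = U²)
c = 1 (c = 1 + 0 = 1)
O(p) = 1 + 3/p (O(p) = (3 + 0)/p + (-1)²/1 = 3/p + 1*1 = 3/p + 1 = 1 + 3/p)
-23*(6 + O(3)) = -23*(6 + (3 + 3)/3) = -23*(6 + (⅓)*6) = -23*(6 + 2) = -23*8 = -184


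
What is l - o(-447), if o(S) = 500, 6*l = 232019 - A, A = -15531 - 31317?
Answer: 275867/6 ≈ 45978.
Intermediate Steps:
A = -46848
l = 278867/6 (l = (232019 - 1*(-46848))/6 = (232019 + 46848)/6 = (⅙)*278867 = 278867/6 ≈ 46478.)
l - o(-447) = 278867/6 - 1*500 = 278867/6 - 500 = 275867/6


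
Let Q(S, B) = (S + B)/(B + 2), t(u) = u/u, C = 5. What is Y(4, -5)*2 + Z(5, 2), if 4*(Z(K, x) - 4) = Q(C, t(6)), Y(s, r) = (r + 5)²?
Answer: 9/2 ≈ 4.5000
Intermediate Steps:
t(u) = 1
Y(s, r) = (5 + r)²
Q(S, B) = (B + S)/(2 + B)
Z(K, x) = 9/2 (Z(K, x) = 4 + ((1 + 5)/(2 + 1))/4 = 4 + (6/3)/4 = 4 + ((⅓)*6)/4 = 4 + (¼)*2 = 4 + ½ = 9/2)
Y(4, -5)*2 + Z(5, 2) = (5 - 5)²*2 + 9/2 = 0²*2 + 9/2 = 0*2 + 9/2 = 0 + 9/2 = 9/2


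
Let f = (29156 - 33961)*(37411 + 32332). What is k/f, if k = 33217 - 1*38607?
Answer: 1078/67023023 ≈ 1.6084e-5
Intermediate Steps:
k = -5390 (k = 33217 - 38607 = -5390)
f = -335115115 (f = -4805*69743 = -335115115)
k/f = -5390/(-335115115) = -5390*(-1/335115115) = 1078/67023023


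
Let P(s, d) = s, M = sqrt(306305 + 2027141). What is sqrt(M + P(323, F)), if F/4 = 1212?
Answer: sqrt(323 + sqrt(2333446)) ≈ 43.018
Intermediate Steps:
F = 4848 (F = 4*1212 = 4848)
M = sqrt(2333446) ≈ 1527.6
sqrt(M + P(323, F)) = sqrt(sqrt(2333446) + 323) = sqrt(323 + sqrt(2333446))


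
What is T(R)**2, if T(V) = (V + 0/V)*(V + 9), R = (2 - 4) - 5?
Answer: 196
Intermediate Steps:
R = -7 (R = -2 - 5 = -7)
T(V) = V*(9 + V) (T(V) = (V + 0)*(9 + V) = V*(9 + V))
T(R)**2 = (-7*(9 - 7))**2 = (-7*2)**2 = (-14)**2 = 196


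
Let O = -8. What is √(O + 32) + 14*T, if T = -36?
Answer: -504 + 2*√6 ≈ -499.10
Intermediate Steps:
√(O + 32) + 14*T = √(-8 + 32) + 14*(-36) = √24 - 504 = 2*√6 - 504 = -504 + 2*√6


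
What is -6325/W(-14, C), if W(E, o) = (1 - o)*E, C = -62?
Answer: 6325/882 ≈ 7.1712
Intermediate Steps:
W(E, o) = E*(1 - o)
-6325/W(-14, C) = -6325*(-1/(14*(1 - 1*(-62)))) = -6325*(-1/(14*(1 + 62))) = -6325/((-14*63)) = -6325/(-882) = -6325*(-1/882) = 6325/882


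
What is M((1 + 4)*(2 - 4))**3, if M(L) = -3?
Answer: -27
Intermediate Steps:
M((1 + 4)*(2 - 4))**3 = (-3)**3 = -27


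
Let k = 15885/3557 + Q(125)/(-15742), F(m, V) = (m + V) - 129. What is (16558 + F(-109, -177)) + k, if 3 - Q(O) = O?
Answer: 452083191833/27997147 ≈ 16147.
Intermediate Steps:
F(m, V) = -129 + V + m (F(m, V) = (V + m) - 129 = -129 + V + m)
Q(O) = 3 - O
k = 125247812/27997147 (k = 15885/3557 + (3 - 1*125)/(-15742) = 15885*(1/3557) + (3 - 125)*(-1/15742) = 15885/3557 - 122*(-1/15742) = 15885/3557 + 61/7871 = 125247812/27997147 ≈ 4.4736)
(16558 + F(-109, -177)) + k = (16558 + (-129 - 177 - 109)) + 125247812/27997147 = (16558 - 415) + 125247812/27997147 = 16143 + 125247812/27997147 = 452083191833/27997147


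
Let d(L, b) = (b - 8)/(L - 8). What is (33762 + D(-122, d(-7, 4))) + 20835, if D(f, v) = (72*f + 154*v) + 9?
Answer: 687946/15 ≈ 45863.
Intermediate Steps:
d(L, b) = (-8 + b)/(-8 + L)
D(f, v) = 9 + 72*f + 154*v
(33762 + D(-122, d(-7, 4))) + 20835 = (33762 + (9 + 72*(-122) + 154*((-8 + 4)/(-8 - 7)))) + 20835 = (33762 + (9 - 8784 + 154*(-4/(-15)))) + 20835 = (33762 + (9 - 8784 + 154*(-1/15*(-4)))) + 20835 = (33762 + (9 - 8784 + 154*(4/15))) + 20835 = (33762 + (9 - 8784 + 616/15)) + 20835 = (33762 - 131009/15) + 20835 = 375421/15 + 20835 = 687946/15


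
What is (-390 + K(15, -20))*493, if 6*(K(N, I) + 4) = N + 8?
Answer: -1154113/6 ≈ -1.9235e+5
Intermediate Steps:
K(N, I) = -8/3 + N/6 (K(N, I) = -4 + (N + 8)/6 = -4 + (8 + N)/6 = -4 + (4/3 + N/6) = -8/3 + N/6)
(-390 + K(15, -20))*493 = (-390 + (-8/3 + (⅙)*15))*493 = (-390 + (-8/3 + 5/2))*493 = (-390 - ⅙)*493 = -2341/6*493 = -1154113/6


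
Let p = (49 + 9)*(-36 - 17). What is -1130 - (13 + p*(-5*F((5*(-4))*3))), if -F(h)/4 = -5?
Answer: -308543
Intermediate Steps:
F(h) = 20 (F(h) = -4*(-5) = 20)
p = -3074 (p = 58*(-53) = -3074)
-1130 - (13 + p*(-5*F((5*(-4))*3))) = -1130 - (13 - (-15370)*20) = -1130 - (13 - 3074*(-100)) = -1130 - (13 + 307400) = -1130 - 1*307413 = -1130 - 307413 = -308543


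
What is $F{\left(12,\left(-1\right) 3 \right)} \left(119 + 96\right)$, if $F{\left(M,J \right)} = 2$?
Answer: $430$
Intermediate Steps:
$F{\left(12,\left(-1\right) 3 \right)} \left(119 + 96\right) = 2 \left(119 + 96\right) = 2 \cdot 215 = 430$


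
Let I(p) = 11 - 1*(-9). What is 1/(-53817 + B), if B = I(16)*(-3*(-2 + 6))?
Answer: -1/54057 ≈ -1.8499e-5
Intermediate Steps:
I(p) = 20 (I(p) = 11 + 9 = 20)
B = -240 (B = 20*(-3*(-2 + 6)) = 20*(-3*4) = 20*(-12) = -240)
1/(-53817 + B) = 1/(-53817 - 240) = 1/(-54057) = -1/54057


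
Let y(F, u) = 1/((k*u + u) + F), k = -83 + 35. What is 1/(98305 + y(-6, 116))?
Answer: 5458/536548689 ≈ 1.0172e-5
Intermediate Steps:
k = -48
y(F, u) = 1/(F - 47*u) (y(F, u) = 1/((-48*u + u) + F) = 1/(-47*u + F) = 1/(F - 47*u))
1/(98305 + y(-6, 116)) = 1/(98305 + 1/(-6 - 47*116)) = 1/(98305 + 1/(-6 - 5452)) = 1/(98305 + 1/(-5458)) = 1/(98305 - 1/5458) = 1/(536548689/5458) = 5458/536548689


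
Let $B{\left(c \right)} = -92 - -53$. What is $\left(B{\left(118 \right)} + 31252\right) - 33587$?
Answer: $-2374$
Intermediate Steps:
$B{\left(c \right)} = -39$ ($B{\left(c \right)} = -92 + 53 = -39$)
$\left(B{\left(118 \right)} + 31252\right) - 33587 = \left(-39 + 31252\right) - 33587 = 31213 - 33587 = -2374$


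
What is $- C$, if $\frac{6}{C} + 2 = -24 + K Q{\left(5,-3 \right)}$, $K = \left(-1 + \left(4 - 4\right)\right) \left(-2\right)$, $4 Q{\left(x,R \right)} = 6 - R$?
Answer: $\frac{12}{43} \approx 0.27907$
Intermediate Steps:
$Q{\left(x,R \right)} = \frac{3}{2} - \frac{R}{4}$ ($Q{\left(x,R \right)} = \frac{6 - R}{4} = \frac{3}{2} - \frac{R}{4}$)
$K = 2$ ($K = \left(-1 + \left(4 - 4\right)\right) \left(-2\right) = \left(-1 + 0\right) \left(-2\right) = \left(-1\right) \left(-2\right) = 2$)
$C = - \frac{12}{43}$ ($C = \frac{6}{-2 - \left(24 - 2 \left(\frac{3}{2} - - \frac{3}{4}\right)\right)} = \frac{6}{-2 - \left(24 - 2 \left(\frac{3}{2} + \frac{3}{4}\right)\right)} = \frac{6}{-2 + \left(-24 + 2 \cdot \frac{9}{4}\right)} = \frac{6}{-2 + \left(-24 + \frac{9}{2}\right)} = \frac{6}{-2 - \frac{39}{2}} = \frac{6}{- \frac{43}{2}} = 6 \left(- \frac{2}{43}\right) = - \frac{12}{43} \approx -0.27907$)
$- C = \left(-1\right) \left(- \frac{12}{43}\right) = \frac{12}{43}$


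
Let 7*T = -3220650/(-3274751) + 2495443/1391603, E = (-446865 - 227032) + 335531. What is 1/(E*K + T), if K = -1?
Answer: 4557153315853/1541987546560582147 ≈ 2.9554e-6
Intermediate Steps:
E = -338366 (E = -673897 + 335531 = -338366)
T = 1807688665949/4557153315853 (T = (-3220650/(-3274751) + 2495443/1391603)/7 = (-3220650*(-1/3274751) + 2495443*(1/1391603))/7 = (3220650/3274751 + 2495443/1391603)/7 = (⅐)*(12653820661643/4557153315853) = 1807688665949/4557153315853 ≈ 0.39667)
1/(E*K + T) = 1/(-338366*(-1) + 1807688665949/4557153315853) = 1/(338366 + 1807688665949/4557153315853) = 1/(1541987546560582147/4557153315853) = 4557153315853/1541987546560582147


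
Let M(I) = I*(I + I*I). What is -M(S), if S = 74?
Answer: -410700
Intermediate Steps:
M(I) = I*(I + I²)
-M(S) = -74²*(1 + 74) = -5476*75 = -1*410700 = -410700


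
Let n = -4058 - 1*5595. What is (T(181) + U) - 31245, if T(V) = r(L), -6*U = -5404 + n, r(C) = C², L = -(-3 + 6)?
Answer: -57453/2 ≈ -28727.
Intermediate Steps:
L = -3 (L = -1*3 = -3)
n = -9653 (n = -4058 - 5595 = -9653)
U = 5019/2 (U = -(-5404 - 9653)/6 = -⅙*(-15057) = 5019/2 ≈ 2509.5)
T(V) = 9 (T(V) = (-3)² = 9)
(T(181) + U) - 31245 = (9 + 5019/2) - 31245 = 5037/2 - 31245 = -57453/2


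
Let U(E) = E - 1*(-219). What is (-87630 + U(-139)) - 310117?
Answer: -397667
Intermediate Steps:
U(E) = 219 + E (U(E) = E + 219 = 219 + E)
(-87630 + U(-139)) - 310117 = (-87630 + (219 - 139)) - 310117 = (-87630 + 80) - 310117 = -87550 - 310117 = -397667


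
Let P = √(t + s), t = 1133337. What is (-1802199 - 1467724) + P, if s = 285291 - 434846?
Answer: -3269923 + √983782 ≈ -3.2689e+6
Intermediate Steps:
s = -149555
P = √983782 (P = √(1133337 - 149555) = √983782 ≈ 991.86)
(-1802199 - 1467724) + P = (-1802199 - 1467724) + √983782 = -3269923 + √983782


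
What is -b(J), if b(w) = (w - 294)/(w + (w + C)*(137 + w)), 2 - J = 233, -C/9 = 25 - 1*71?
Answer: -175/5811 ≈ -0.030115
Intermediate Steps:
C = 414 (C = -9*(25 - 1*71) = -9*(25 - 71) = -9*(-46) = 414)
J = -231 (J = 2 - 1*233 = 2 - 233 = -231)
b(w) = (-294 + w)/(w + (137 + w)*(414 + w)) (b(w) = (w - 294)/(w + (w + 414)*(137 + w)) = (-294 + w)/(w + (414 + w)*(137 + w)) = (-294 + w)/(w + (137 + w)*(414 + w)))
-b(J) = -(-294 - 231)/(56718 + (-231)² + 552*(-231)) = -(-525)/(56718 + 53361 - 127512) = -(-525)/(-17433) = -(-1)*(-525)/17433 = -1*175/5811 = -175/5811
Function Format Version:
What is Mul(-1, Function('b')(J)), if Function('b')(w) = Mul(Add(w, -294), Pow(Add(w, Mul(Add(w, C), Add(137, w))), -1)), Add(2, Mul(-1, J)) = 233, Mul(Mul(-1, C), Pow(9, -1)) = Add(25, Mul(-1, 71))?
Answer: Rational(-175, 5811) ≈ -0.030115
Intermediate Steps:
C = 414 (C = Mul(-9, Add(25, Mul(-1, 71))) = Mul(-9, Add(25, -71)) = Mul(-9, -46) = 414)
J = -231 (J = Add(2, Mul(-1, 233)) = Add(2, -233) = -231)
Function('b')(w) = Mul(Pow(Add(w, Mul(Add(137, w), Add(414, w))), -1), Add(-294, w)) (Function('b')(w) = Mul(Add(w, -294), Pow(Add(w, Mul(Add(w, 414), Add(137, w))), -1)) = Mul(Add(-294, w), Pow(Add(w, Mul(Add(414, w), Add(137, w))), -1)) = Mul(Add(-294, w), Pow(Add(w, Mul(Add(137, w), Add(414, w))), -1)) = Mul(Pow(Add(w, Mul(Add(137, w), Add(414, w))), -1), Add(-294, w)))
Mul(-1, Function('b')(J)) = Mul(-1, Mul(Pow(Add(56718, Pow(-231, 2), Mul(552, -231)), -1), Add(-294, -231))) = Mul(-1, Mul(Pow(Add(56718, 53361, -127512), -1), -525)) = Mul(-1, Mul(Pow(-17433, -1), -525)) = Mul(-1, Mul(Rational(-1, 17433), -525)) = Mul(-1, Rational(175, 5811)) = Rational(-175, 5811)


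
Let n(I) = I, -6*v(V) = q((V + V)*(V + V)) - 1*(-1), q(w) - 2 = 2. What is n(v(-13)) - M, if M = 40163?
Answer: -240983/6 ≈ -40164.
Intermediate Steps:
q(w) = 4 (q(w) = 2 + 2 = 4)
v(V) = -⅚ (v(V) = -(4 - 1*(-1))/6 = -(4 + 1)/6 = -⅙*5 = -⅚)
n(v(-13)) - M = -⅚ - 1*40163 = -⅚ - 40163 = -240983/6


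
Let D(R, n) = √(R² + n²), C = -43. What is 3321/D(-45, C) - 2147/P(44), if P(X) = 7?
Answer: -2147/7 + 3321*√3874/3874 ≈ -253.36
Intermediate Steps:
3321/D(-45, C) - 2147/P(44) = 3321/(√((-45)² + (-43)²)) - 2147/7 = 3321/(√(2025 + 1849)) - 2147*⅐ = 3321/(√3874) - 2147/7 = 3321*(√3874/3874) - 2147/7 = 3321*√3874/3874 - 2147/7 = -2147/7 + 3321*√3874/3874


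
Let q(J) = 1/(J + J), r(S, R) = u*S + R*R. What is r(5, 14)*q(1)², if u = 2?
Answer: 103/2 ≈ 51.500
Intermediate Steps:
r(S, R) = R² + 2*S (r(S, R) = 2*S + R*R = 2*S + R² = R² + 2*S)
q(J) = 1/(2*J)
r(5, 14)*q(1)² = (14² + 2*5)*((½)/1)² = (196 + 10)*((½)*1)² = 206*(½)² = 206*(¼) = 103/2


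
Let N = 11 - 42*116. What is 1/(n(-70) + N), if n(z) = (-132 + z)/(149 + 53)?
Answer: -1/4862 ≈ -0.00020568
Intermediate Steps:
n(z) = -66/101 + z/202 (n(z) = (-132 + z)/202 = (-132 + z)*(1/202) = -66/101 + z/202)
N = -4861 (N = 11 - 4872 = -4861)
1/(n(-70) + N) = 1/((-66/101 + (1/202)*(-70)) - 4861) = 1/((-66/101 - 35/101) - 4861) = 1/(-1 - 4861) = 1/(-4862) = -1/4862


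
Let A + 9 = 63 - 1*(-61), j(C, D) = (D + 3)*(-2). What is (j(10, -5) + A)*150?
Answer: 17850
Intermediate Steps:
j(C, D) = -6 - 2*D (j(C, D) = (3 + D)*(-2) = -6 - 2*D)
A = 115 (A = -9 + (63 - 1*(-61)) = -9 + (63 + 61) = -9 + 124 = 115)
(j(10, -5) + A)*150 = ((-6 - 2*(-5)) + 115)*150 = ((-6 + 10) + 115)*150 = (4 + 115)*150 = 119*150 = 17850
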